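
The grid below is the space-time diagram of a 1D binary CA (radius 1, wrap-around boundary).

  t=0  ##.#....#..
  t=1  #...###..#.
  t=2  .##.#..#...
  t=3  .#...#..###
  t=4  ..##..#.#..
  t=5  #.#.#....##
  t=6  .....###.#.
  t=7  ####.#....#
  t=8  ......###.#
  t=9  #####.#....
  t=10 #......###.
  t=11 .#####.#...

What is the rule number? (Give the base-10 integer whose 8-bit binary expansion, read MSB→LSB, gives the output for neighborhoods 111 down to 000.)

25

  ###|.  b7=0 t=1,i=5
  ##.|.  b6=0 t=0,i=1
  #.#|.  b5=0 t=0,i=2
  #..|#  b4=1 t=0,i=4
  .##|#  b3=1 t=0,i=0
  .#.|.  b2=0 t=0,i=3
  ..#|.  b1=0 t=0,i=7
  ...|#  b0=1 t=0,i=5
  bits 00011001 = 25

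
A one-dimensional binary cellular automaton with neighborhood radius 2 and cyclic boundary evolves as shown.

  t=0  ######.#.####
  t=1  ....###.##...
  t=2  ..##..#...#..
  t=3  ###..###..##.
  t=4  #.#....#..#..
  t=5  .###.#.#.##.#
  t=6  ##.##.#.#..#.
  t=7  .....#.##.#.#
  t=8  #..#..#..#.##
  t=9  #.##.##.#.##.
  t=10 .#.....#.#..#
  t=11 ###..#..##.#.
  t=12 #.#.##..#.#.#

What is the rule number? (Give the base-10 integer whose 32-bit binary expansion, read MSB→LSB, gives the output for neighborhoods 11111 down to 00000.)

1972637018

  [31] ##### => .  t=0,i=0
  [30] ####. => #  t=0,i=4
  [29] ###.# => #  t=0,i=5
  [28] ###.. => #  t=3,i=2
  [27] ##.## => .  t=1,i=7
  [26] ##.#. => #  t=0,i=6
  [25] ##..# => .  t=2,i=4
  [24] ##... => #  t=1,i=10
  [23] #.### => #  t=0,i=9
  [22] #.##. => .  t=1,i=8
  [21] #.#.# => .  t=0,i=7
  [20] #.#.. => #  t=4,i=2
  [19] #..## => .  t=3,i=4
  [18] #..#. => #  t=2,i=5
  [17] #...# => .  t=2,i=8
  [16] #.... => .  t=1,i=11
  [15] .#### => .  t=0,i=10
  [14] .###. => .  t=1,i=5
  [13] .##.# => .  t=3,i=11
  [12] .##.. => .  t=1,i=9
  [11] .#.## => #  t=0,i=8
  [10] .#.#. => #  t=4,i=1
  [9] .#..# => .  t=4,i=8
  [8] .#... => #  t=2,i=7
  [7] ..### => .  t=1,i=4
  [6] ..##. => #  t=2,i=2
  [5] ..#.# => .  t=4,i=0
  [4] ..#.. => #  t=2,i=6
  [3] ...## => #  t=1,i=3
  [2] ...#. => .  t=2,i=9
  [1] ....# => #  t=1,i=2
  [0] ..... => .  t=1,i=0
  bits 01110101100101000000110101011010 = 1972637018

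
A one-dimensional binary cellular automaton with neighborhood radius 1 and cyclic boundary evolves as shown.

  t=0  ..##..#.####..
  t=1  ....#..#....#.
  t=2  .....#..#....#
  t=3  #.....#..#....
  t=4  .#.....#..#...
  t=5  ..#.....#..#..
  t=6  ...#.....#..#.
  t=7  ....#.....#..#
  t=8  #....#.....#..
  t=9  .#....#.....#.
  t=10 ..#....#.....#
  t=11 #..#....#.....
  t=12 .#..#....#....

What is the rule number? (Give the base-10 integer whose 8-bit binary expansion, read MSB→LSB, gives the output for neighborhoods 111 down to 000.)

48

  ###|.  b7=0 t=0,i=9
  ##.|.  b6=0 t=0,i=3
  #.#|#  b5=1 t=0,i=7
  #..|#  b4=1 t=0,i=4
  .##|.  b3=0 t=0,i=2
  .#.|.  b2=0 t=0,i=6
  ..#|.  b1=0 t=0,i=1
  ...|.  b0=0 t=0,i=0
  bits 00110000 = 48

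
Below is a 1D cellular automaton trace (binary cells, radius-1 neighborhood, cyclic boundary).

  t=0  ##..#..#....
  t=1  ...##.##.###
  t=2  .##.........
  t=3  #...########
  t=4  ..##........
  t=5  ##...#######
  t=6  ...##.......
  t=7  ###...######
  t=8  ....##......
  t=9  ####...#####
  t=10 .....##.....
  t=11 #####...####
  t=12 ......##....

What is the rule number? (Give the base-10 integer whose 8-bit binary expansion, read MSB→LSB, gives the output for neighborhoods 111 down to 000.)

7

  ###|.  b7=0 t=1,i=10
  ##.|.  b6=0 t=0,i=1
  #.#|.  b5=0 t=1,i=5
  #..|.  b4=0 t=0,i=2
  .##|.  b3=0 t=0,i=0
  .#.|#  b2=1 t=0,i=4
  ..#|#  b1=1 t=0,i=3
  ...|#  b0=1 t=0,i=9
  bits 00000111 = 7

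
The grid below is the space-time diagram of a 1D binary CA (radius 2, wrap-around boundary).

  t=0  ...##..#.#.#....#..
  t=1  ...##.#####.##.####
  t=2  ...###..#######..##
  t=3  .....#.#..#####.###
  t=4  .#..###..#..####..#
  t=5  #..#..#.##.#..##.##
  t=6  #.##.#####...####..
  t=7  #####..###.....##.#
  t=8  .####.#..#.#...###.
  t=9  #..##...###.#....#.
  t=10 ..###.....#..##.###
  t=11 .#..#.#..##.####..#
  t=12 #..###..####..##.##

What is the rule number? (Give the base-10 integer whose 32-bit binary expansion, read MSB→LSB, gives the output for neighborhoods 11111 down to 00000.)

  [31] ##### => #  t=1,i=8
  [30] ####. => #  t=1,i=9
  [29] ###.# => #  t=1,i=10
  [28] ###.. => #  t=1,i=18
  [27] ##.## => #  t=1,i=5
  [26] ##.#. => .  t=5,i=10
  [25] ##..# => .  t=0,i=5
  [24] ##... => .  t=1,i=0
  [23] #.### => .  t=1,i=6
  [22] #.##. => #  t=1,i=12
  [21] #.#.# => #  t=0,i=9
  [20] #.#.. => .  t=0,i=11
  [19] #..## => #  t=2,i=7
  [18] #..#. => #  t=0,i=6
  [17] #...# => .  t=1,i=1
  [16] #.... => #  t=0,i=13
  [15] .#### => .  t=1,i=7
  [14] .###. => .  t=2,i=4
  [13] .##.# => #  t=1,i=4
  [12] .##.. => #  t=0,i=4
  [11] .#.## => #  t=5,i=7
  [10] .#.#. => #  t=0,i=8
  [9] .#..# => .  t=3,i=8
  [8] .#... => #  t=0,i=12
  [7] ..### => .  t=2,i=3
  [6] ..##. => #  t=0,i=3
  [5] ..#.# => #  t=0,i=7
  [4] ..#.. => #  t=0,i=16
  [3] ...## => .  t=0,i=2
  [2] ...#. => #  t=0,i=15
  [1] ....# => .  t=0,i=1
  [0] ..... => .  t=0,i=0
  bits 11111000011011010011110101110100 = 4167908724

4167908724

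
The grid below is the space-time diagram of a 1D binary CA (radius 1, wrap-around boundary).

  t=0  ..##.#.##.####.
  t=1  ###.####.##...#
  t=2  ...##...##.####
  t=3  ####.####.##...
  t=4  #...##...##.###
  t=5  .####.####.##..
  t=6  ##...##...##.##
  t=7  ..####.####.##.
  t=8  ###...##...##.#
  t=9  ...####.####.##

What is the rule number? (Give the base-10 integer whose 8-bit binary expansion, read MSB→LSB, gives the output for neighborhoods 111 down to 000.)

63

  ### -> .   bit 7 = 0  t=0,i=11
  ##. -> .   bit 6 = 0  t=0,i=3
  #.# -> #   bit 5 = 1  t=0,i=4
  #.. -> #   bit 4 = 1  t=0,i=14
  .## -> #   bit 3 = 1  t=0,i=2
  .#. -> #   bit 2 = 1  t=0,i=5
  ..# -> #   bit 1 = 1  t=0,i=1
  ... -> #   bit 0 = 1  t=0,i=0
  bits 00111111 = 63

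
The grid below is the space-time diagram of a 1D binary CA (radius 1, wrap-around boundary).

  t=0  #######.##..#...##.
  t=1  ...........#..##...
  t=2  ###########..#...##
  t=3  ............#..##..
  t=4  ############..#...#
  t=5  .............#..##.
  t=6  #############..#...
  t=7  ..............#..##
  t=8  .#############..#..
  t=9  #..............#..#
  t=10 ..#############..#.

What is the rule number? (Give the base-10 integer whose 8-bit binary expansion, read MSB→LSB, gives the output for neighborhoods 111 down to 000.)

  ### -> .   bit 7 = 0  t=0,i=1
  ##. -> .   bit 6 = 0  t=0,i=6
  #.# -> .   bit 5 = 0  t=0,i=7
  #.. -> .   bit 4 = 0  t=0,i=10
  .## -> .   bit 3 = 0  t=0,i=0
  .#. -> .   bit 2 = 0  t=0,i=12
  ..# -> #   bit 1 = 1  t=0,i=11
  ... -> #   bit 0 = 1  t=0,i=14
  bits 00000011 = 3

3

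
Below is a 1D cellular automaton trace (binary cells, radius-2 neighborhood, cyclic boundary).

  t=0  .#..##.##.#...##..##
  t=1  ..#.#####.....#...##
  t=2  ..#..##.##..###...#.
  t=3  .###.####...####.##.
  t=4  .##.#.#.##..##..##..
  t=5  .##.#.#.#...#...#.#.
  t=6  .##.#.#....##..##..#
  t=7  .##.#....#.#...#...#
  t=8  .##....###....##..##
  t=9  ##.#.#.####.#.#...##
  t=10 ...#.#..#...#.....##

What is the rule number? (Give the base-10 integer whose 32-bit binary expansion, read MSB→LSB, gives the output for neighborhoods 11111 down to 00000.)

2573263606

  nb #####: next=#  (t=1,i=6, bit31=1)
  nb ####.: next=.  (t=1,i=7, bit30=0)
  nb ###.#: next=.  (t=3,i=3, bit29=0)
  nb ###..: next=#  (t=1,i=8, bit28=1)
  nb ##.##: next=#  (t=0,i=6, bit27=1)
  nb ##.#.: next=.  (t=0,i=0, bit26=0)
  nb ##..#: next=.  (t=0,i=16, bit25=0)
  nb ##...: next=#  (t=1,i=9, bit24=1)
  nb #.###: next=.  (t=1,i=4, bit23=0)
  nb #.##.: next=#  (t=0,i=7, bit22=1)
  nb #.#.#: next=#  (t=4,i=4, bit21=1)
  nb #.#..: next=.  (t=0,i=1, bit20=0)
  nb #..##: next=.  (t=0,i=3, bit19=0)
  nb #..#.: next=.  (t=1,i=1, bit18=0)
  nb #...#: next=.  (t=0,i=12, bit17=0)
  nb #....: next=.  (t=1,i=10, bit16=0)
  nb .####: next=#  (t=1,i=5, bit15=1)
  nb .###.: next=#  (t=2,i=13, bit14=1)
  nb .##.#: next=#  (t=0,i=5, bit13=1)
  nb .##..: next=.  (t=0,i=15, bit12=0)
  nb .#.##: next=.  (t=1,i=3, bit11=0)
  nb .#.#.: next=.  (t=4,i=5, bit10=0)
  nb .#..#: next=#  (t=0,i=2, bit9=1)
  nb .#...: next=.  (t=0,i=11, bit8=0)
  nb ..###: next=#  (t=2,i=12, bit7=1)
  nb ..##.: next=#  (t=0,i=4, bit6=1)
  nb ..#.#: next=#  (t=1,i=2, bit5=1)
  nb ..#..: next=#  (t=1,i=14, bit4=1)
  nb ...##: next=.  (t=0,i=13, bit3=0)
  nb ...#.: next=#  (t=1,i=13, bit2=1)
  nb ....#: next=#  (t=1,i=12, bit1=1)
  nb .....: next=.  (t=1,i=11, bit0=0)
  bits 10011001011000001110001011110110 = 2573263606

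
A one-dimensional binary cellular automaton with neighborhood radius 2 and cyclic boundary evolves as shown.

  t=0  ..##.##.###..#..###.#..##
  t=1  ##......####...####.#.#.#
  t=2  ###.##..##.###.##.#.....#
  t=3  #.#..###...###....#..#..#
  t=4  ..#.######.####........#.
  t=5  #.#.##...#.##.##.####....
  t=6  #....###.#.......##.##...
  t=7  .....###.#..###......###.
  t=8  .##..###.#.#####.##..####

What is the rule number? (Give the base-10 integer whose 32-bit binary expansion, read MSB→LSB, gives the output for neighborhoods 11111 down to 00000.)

865783969

  ##### -> .   bit 31 = 0  t=4,i=6
  ####. -> .   bit 30 = 0  t=1,i=10
  ###.# -> #   bit 29 = 1  t=0,i=18
  ###.. -> #   bit 28 = 1  t=0,i=10
  ##.## -> .   bit 27 = 0  t=0,i=4
  ##.#. -> .   bit 26 = 0  t=0,i=19
  ##..# -> #   bit 25 = 1  t=0,i=0
  ##... -> #   bit 24 = 1  t=1,i=2
  #.### -> #   bit 23 = 1  t=0,i=8
  #.##. -> .   bit 22 = 0  t=0,i=5
  #.#.# -> .   bit 21 = 0  t=1,i=20
  #.#.. -> #   bit 20 = 1  t=0,i=20
  #..## -> #   bit 19 = 1  t=0,i=1
  #..#. -> .   bit 18 = 0  t=0,i=12
  #...# -> #   bit 17 = 1  t=1,i=13
  #.... -> .   bit 16 = 0  t=1,i=3
  .#### -> #   bit 15 = 1  t=1,i=9
  .###. -> #   bit 14 = 1  t=0,i=9
  .##.# -> .   bit 13 = 0  t=0,i=3
  .##.. -> #   bit 12 = 1  t=0,i=24
  .#.## -> .   bit 11 = 0  t=1,i=23
  .#.#. -> .   bit 10 = 0  t=1,i=21
  .#..# -> .   bit 9 = 0  t=0,i=14
  .#... -> .   bit 8 = 0  t=2,i=19
  ..### -> #   bit 7 = 1  t=0,i=16
  ..##. -> .   bit 6 = 0  t=0,i=2
  ..#.# -> #   bit 5 = 1  t=4,i=2
  ..#.. -> .   bit 4 = 0  t=0,i=13
  ...## -> .   bit 3 = 0  t=1,i=7
  ...#. -> .   bit 2 = 0  t=3,i=17
  ....# -> .   bit 1 = 0  t=1,i=6
  ..... -> #   bit 0 = 1  t=1,i=4
  bits 00110011100110101101000010100001 = 865783969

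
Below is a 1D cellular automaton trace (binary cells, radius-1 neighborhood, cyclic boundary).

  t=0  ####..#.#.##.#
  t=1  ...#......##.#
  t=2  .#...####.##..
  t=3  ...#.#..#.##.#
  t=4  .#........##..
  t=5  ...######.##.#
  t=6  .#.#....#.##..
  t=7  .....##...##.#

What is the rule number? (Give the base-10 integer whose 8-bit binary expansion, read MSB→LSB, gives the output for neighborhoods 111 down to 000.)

73

  ### -> .   bit 7 = 0  t=0,i=0
  ##. -> #   bit 6 = 1  t=0,i=3
  #.# -> .   bit 5 = 0  t=0,i=7
  #.. -> .   bit 4 = 0  t=0,i=4
  .## -> #   bit 3 = 1  t=0,i=10
  .#. -> .   bit 2 = 0  t=0,i=6
  ..# -> .   bit 1 = 0  t=0,i=5
  ... -> #   bit 0 = 1  t=1,i=1
  bits 01001001 = 73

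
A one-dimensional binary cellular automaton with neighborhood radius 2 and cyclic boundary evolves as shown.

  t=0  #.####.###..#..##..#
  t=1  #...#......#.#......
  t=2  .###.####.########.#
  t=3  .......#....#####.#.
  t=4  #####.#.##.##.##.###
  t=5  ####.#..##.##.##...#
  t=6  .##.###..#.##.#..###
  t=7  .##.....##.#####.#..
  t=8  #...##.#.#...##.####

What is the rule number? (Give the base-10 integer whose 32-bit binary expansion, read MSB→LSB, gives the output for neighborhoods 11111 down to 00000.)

3294046125

  ##### -> #   bit 31 = 1  t=2,i=12
  ####. -> #   bit 30 = 1  t=0,i=4
  ###.# -> .   bit 29 = 0  t=0,i=5
  ###.. -> .   bit 28 = 0  t=0,i=9
  ##.## -> .   bit 27 = 0  t=0,i=1
  ##.#. -> #   bit 26 = 1  t=2,i=18
  ##..# -> .   bit 25 = 0  t=0,i=10
  ##... -> .   bit 24 = 0  t=5,i=16
  #.### -> .   bit 23 = 0  t=0,i=2
  #.##. -> #   bit 22 = 1  t=4,i=8
  #.#.# -> .   bit 21 = 0  t=2,i=19
  #.#.. -> #   bit 20 = 1  t=1,i=13
  #..## -> .   bit 19 = 0  t=0,i=14
  #..#. -> #   bit 18 = 1  t=0,i=11
  #...# -> #   bit 17 = 1  t=1,i=2
  #.... -> #   bit 16 = 1  t=1,i=6
  .#### -> .   bit 15 = 0  t=0,i=3
  .###. -> .   bit 14 = 0  t=0,i=8
  .##.# -> #   bit 13 = 1  t=0,i=0
  .##.. -> .   bit 12 = 0  t=0,i=16
  .#.## -> .   bit 11 = 0  t=2,i=0
  .#.#. -> #   bit 10 = 1  t=1,i=12
  .#..# -> #   bit 9 = 1  t=0,i=13
  .#... -> #   bit 8 = 1  t=1,i=1
  ..### -> #   bit 7 = 1  t=3,i=12
  ..##. -> .   bit 6 = 0  t=0,i=15
  ..#.# -> #   bit 5 = 1  t=1,i=11
  ..#.. -> .   bit 4 = 0  t=0,i=12
  ...## -> #   bit 3 = 1  t=3,i=11
  ...#. -> #   bit 2 = 1  t=1,i=3
  ....# -> .   bit 1 = 0  t=1,i=9
  ..... -> #   bit 0 = 1  t=1,i=7
  bits 11000100010101110010011110101101 = 3294046125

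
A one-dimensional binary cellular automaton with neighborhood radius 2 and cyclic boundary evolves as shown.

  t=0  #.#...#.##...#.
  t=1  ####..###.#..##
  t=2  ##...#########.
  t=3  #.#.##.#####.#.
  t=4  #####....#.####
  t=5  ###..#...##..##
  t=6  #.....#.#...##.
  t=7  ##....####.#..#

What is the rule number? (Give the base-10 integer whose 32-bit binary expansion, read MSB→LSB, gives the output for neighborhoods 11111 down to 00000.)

  ##### -> #   bit 31 = 1  t=1,i=0
  ####. -> .   bit 30 = 0  t=1,i=2
  ###.# -> #   bit 29 = 1  t=1,i=8
  ###.. -> .   bit 28 = 0  t=1,i=3
  ##.## -> .   bit 27 = 0  t=2,i=14
  ##.#. -> #   bit 26 = 1  t=1,i=9
  ##..# -> .   bit 25 = 0  t=1,i=4
  ##... -> #   bit 24 = 1  t=0,i=10
  #.### -> .   bit 23 = 0  t=3,i=7
  #.##. -> #   bit 22 = 1  t=0,i=8
  #.#.# -> #   bit 21 = 1  t=0,i=0
  #.#.. -> #   bit 20 = 1  t=0,i=2
  #..## -> #   bit 19 = 1  t=1,i=5
  #..#. -> .   bit 18 = 0  t=5,i=4
  #...# -> .   bit 17 = 0  t=0,i=4
  #.... -> .   bit 16 = 0  t=4,i=6
  .#### -> .   bit 15 = 0  t=1,i=14
  .###. -> #   bit 14 = 1  t=1,i=7
  .##.# -> .   bit 13 = 0  t=3,i=5
  .##.. -> .   bit 12 = 0  t=0,i=9
  .#.## -> #   bit 11 = 1  t=0,i=7
  .#.#. -> #   bit 10 = 1  t=0,i=1
  .#..# -> #   bit 9 = 1  t=1,i=11
  .#... -> #   bit 8 = 1  t=0,i=3
  ..### -> #   bit 7 = 1  t=1,i=6
  ..##. -> .   bit 6 = 0  t=5,i=9
  ..#.# -> #   bit 5 = 1  t=0,i=6
  ..#.. -> .   bit 4 = 0  t=5,i=5
  ...## -> #   bit 3 = 1  t=2,i=4
  ...#. -> .   bit 2 = 0  t=0,i=5
  ....# -> .   bit 1 = 0  t=4,i=7
  ..... -> .   bit 0 = 0  t=6,i=3
  bits 10100101011110000100111110101000 = 2776125352

2776125352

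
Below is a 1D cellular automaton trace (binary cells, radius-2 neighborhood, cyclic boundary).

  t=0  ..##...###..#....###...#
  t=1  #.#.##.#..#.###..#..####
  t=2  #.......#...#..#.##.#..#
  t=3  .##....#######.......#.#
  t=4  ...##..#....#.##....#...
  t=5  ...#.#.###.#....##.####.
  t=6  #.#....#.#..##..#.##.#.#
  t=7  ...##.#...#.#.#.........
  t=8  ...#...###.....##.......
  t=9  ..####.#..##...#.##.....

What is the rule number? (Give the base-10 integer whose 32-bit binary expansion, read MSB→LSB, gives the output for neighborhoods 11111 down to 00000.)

  [31] ##### => .  t=1,i=22
  [30] ####. => #  t=1,i=23
  [29] ###.# => #  t=1,i=0
  [28] ###.. => .  t=0,i=9
  [27] ##.## => #  t=5,i=18
  [26] ##.#. => .  t=1,i=1
  [25] ##..# => #  t=0,i=10
  [24] ##... => #  t=0,i=4
  [23] #.### => #  t=1,i=12
  [22] #.##. => .  t=1,i=4
  [21] #.#.# => .  t=1,i=2
  [20] #.#.. => .  t=1,i=7
  [19] #..## => .  t=0,i=1
  [18] #..#. => .  t=0,i=11
  [17] #...# => #  t=0,i=5
  [16] #.... => #  t=0,i=14
  [15] .#### => .  t=1,i=21
  [14] .###. => .  t=0,i=8
  [13] .##.# => .  t=1,i=5
  [12] .##.. => .  t=0,i=3
  [11] .#.## => .  t=1,i=3
  [10] .#.#. => .  t=3,i=22
  [9] .#..# => #  t=0,i=0
  [8] .#... => #  t=0,i=13
  [7] ..### => #  t=0,i=7
  [6] ..##. => #  t=0,i=2
  [5] ..#.# => .  t=1,i=10
  [4] ..#.. => #  t=0,i=12
  [3] ...## => .  t=0,i=6
  [2] ...#. => #  t=0,i=22
  [1] ....# => .  t=0,i=15
  [0] ..... => .  t=2,i=3
  bits 01101011100000110000001111010100 = 1803748308

1803748308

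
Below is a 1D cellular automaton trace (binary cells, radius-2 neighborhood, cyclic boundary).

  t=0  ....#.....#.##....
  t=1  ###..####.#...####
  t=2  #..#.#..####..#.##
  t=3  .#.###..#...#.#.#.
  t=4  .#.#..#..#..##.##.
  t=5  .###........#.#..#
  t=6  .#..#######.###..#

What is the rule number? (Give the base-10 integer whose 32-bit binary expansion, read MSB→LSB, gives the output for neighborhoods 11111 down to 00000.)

  [31] ##### => #  t=1,i=0
  [30] ####. => .  t=1,i=1
  [29] ###.# => #  t=1,i=8
  [28] ###.. => .  t=1,i=2
  [27] ##.## => #  t=4,i=14
  [26] ##.#. => #  t=1,i=9
  [25] ##..# => #  t=1,i=3
  [24] ##... => #  t=0,i=14
  [23] #.### => #  t=2,i=16
  [22] #.##. => .  t=0,i=12
  [21] #.#.# => .  t=3,i=14
  [20] #.#.. => #  t=1,i=10
  [19] #..## => .  t=1,i=4
  [18] #..#. => .  t=2,i=2
  [17] #...# => .  t=1,i=12
  [16] #.... => #  t=0,i=6
  [15] .#### => .  t=1,i=6
  [14] .###. => .  t=2,i=17
  [13] .##.# => .  t=4,i=13
  [12] .##.. => .  t=0,i=13
  [11] .#.## => .  t=0,i=11
  [10] .#.#. => #  t=2,i=4
  [9] .#..# => .  t=2,i=6
  [8] .#... => #  t=0,i=5
  [7] ..### => #  t=1,i=5
  [6] ..##. => #  t=4,i=12
  [5] ..#.# => #  t=0,i=10
  [4] ..#.. => .  t=0,i=4
  [3] ...## => .  t=1,i=13
  [2] ...#. => .  t=0,i=3
  [1] ....# => #  t=0,i=2
  [0] ..... => #  t=0,i=0
  bits 10101111100100010000010111100011 = 2945517027

2945517027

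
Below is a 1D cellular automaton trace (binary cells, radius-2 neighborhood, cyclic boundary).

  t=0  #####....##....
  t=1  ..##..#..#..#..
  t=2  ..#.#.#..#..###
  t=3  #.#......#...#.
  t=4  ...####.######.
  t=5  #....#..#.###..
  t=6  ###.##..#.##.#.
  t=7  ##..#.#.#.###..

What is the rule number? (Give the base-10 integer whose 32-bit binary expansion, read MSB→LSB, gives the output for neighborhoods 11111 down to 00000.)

3334693237

  [31] ##### => #  t=0,i=2
  [30] ####. => #  t=0,i=3
  [29] ###.# => .  t=4,i=6
  [28] ###.. => .  t=0,i=4
  [27] ##.## => .  t=4,i=7
  [26] ##.#. => #  t=6,i=12
  [25] ##..# => #  t=1,i=4
  [24] ##... => .  t=0,i=5
  [23] #.### => #  t=4,i=8
  [22] #.##. => #  t=6,i=4
  [21] #.#.# => .  t=2,i=4
  [20] #.#.. => .  t=2,i=6
  [19] #..## => .  t=2,i=11
  [18] #..#. => .  t=1,i=5
  [17] #...# => #  t=3,i=11
  [16] #.... => #  t=0,i=6
  [15] .#### => .  t=0,i=1
  [14] .###. => #  t=2,i=13
  [13] .##.# => #  t=6,i=11
  [12] .##.. => .  t=0,i=10
  [11] .#.## => .  t=5,i=9
  [10] .#.#. => .  t=2,i=3
  [9] .#..# => .  t=1,i=7
  [8] .#... => #  t=1,i=13
  [7] ..### => .  t=0,i=0
  [6] ..##. => #  t=0,i=9
  [5] ..#.# => #  t=2,i=2
  [4] ..#.. => #  t=1,i=6
  [3] ...## => .  t=0,i=8
  [2] ...#. => #  t=3,i=8
  [1] ....# => .  t=0,i=7
  [0] ..... => #  t=3,i=5
  bits 11000110110000110110000101110101 = 3334693237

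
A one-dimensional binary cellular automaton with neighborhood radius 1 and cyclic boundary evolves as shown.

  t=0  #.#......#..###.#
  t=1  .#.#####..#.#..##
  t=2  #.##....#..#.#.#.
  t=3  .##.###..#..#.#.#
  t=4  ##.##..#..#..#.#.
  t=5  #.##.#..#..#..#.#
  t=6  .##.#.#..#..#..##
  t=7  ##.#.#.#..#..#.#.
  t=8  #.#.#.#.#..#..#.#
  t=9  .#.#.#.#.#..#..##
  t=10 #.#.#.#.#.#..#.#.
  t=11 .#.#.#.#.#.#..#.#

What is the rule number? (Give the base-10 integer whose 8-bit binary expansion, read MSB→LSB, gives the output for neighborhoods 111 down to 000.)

57

  [7] ### => .  t=0,i=13
  [6] ##. => .  t=0,i=0
  [5] #.# => #  t=0,i=1
  [4] #.. => #  t=0,i=3
  [3] .## => #  t=0,i=12
  [2] .#. => .  t=0,i=2
  [1] ..# => .  t=0,i=8
  [0] ... => #  t=0,i=4
  bits 00111001 = 57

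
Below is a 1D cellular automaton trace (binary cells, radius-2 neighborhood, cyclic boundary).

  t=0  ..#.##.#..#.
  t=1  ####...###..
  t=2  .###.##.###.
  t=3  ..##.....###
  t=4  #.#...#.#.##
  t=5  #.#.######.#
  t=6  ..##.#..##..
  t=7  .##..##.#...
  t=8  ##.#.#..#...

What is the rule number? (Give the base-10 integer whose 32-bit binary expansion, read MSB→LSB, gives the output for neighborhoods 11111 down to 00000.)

1916194413

  nb #####: next=.  (t=5,i=6, bit31=0)
  nb ####.: next=#  (t=1,i=2, bit30=1)
  nb ###.#: next=#  (t=2,i=3, bit29=1)
  nb ###..: next=#  (t=1,i=3, bit28=1)
  nb ##.##: next=.  (t=2,i=4, bit27=0)
  nb ##.#.: next=.  (t=0,i=6, bit26=0)
  nb ##..#: next=#  (t=1,i=10, bit25=1)
  nb ##...: next=.  (t=1,i=4, bit24=0)
  nb #.###: next=.  (t=2,i=8, bit23=0)
  nb #.##.: next=.  (t=0,i=4, bit22=0)
  nb #.#.#: next=#  (t=4,i=8, bit21=1)
  nb #.#..: next=#  (t=0,i=7, bit20=1)
  nb #..##: next=.  (t=1,i=11, bit19=0)
  nb #..#.: next=#  (t=0,i=9, bit18=1)
  nb #...#: next=#  (t=0,i=0, bit17=1)
  nb #....: next=.  (t=3,i=5, bit16=0)
  nb .####: next=#  (t=1,i=1, bit15=1)
  nb .###.: next=#  (t=1,i=8, bit14=1)
  nb .##.#: next=.  (t=0,i=5, bit13=0)
  nb .##..: next=.  (t=3,i=3, bit12=0)
  nb .#.##: next=#  (t=0,i=3, bit11=1)
  nb .#.#.: next=#  (t=4,i=7, bit10=1)
  nb .#..#: next=#  (t=0,i=8, bit9=1)
  nb .#...: next=.  (t=0,i=11, bit8=0)
  nb ..###: next=.  (t=1,i=0, bit7=0)
  nb ..##.: next=#  (t=3,i=2, bit6=1)
  nb ..#.#: next=#  (t=0,i=2, bit5=1)
  nb ..#..: next=.  (t=0,i=10, bit4=0)
  nb ...##: next=#  (t=1,i=6, bit3=1)
  nb ...#.: next=#  (t=0,i=1, bit2=1)
  nb ....#: next=.  (t=3,i=7, bit1=0)
  nb .....: next=#  (t=3,i=6, bit0=1)
  bits 01110010001101101100111001101101 = 1916194413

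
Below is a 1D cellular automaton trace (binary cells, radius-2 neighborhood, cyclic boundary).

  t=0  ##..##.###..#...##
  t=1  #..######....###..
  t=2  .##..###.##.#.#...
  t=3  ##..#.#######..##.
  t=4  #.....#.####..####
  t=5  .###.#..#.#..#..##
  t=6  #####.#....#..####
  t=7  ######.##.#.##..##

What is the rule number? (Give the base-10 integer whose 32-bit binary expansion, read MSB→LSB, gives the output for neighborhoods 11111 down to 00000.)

3991626573

  #####|#  b31=1 t=1,i=5
  ####.|#  b30=1 t=0,i=0
  ###.#|#  b29=1 t=2,i=7
  ###..|.  b28=0 t=0,i=1
  ##.##|#  b27=1 t=0,i=6
  ##.#.|#  b26=1 t=2,i=11
  ##..#|.  b25=0 t=0,i=2
  ##...|#  b24=1 t=1,i=9
  #.###|#  b23=1 t=0,i=7
  #.##.|#  b22=1 t=2,i=9
  #.#.#|#  b21=1 t=2,i=12
  #.#..|.  b20=0 t=2,i=14
  #..##|#  b19=1 t=0,i=3
  #..#.|.  b18=0 t=0,i=11
  #...#|#  b17=1 t=0,i=14
  #....|#  b16=1 t=1,i=10
  .####|.  b15=0 t=0,i=17
  .###.|#  b14=1 t=0,i=8
  .##.#|#  b13=1 t=0,i=5
  .##..|.  b12=0 t=2,i=2
  .#.##|.  b11=0 t=3,i=5
  .#.#.|.  b10=0 t=2,i=13
  .#..#|#  b9=1 t=1,i=1
  .#...|#  b8=1 t=0,i=13
  ..###|.  b7=0 t=0,i=16
  ..##.|#  b6=1 t=0,i=4
  ..#.#|.  b5=0 t=3,i=4
  ..#..|.  b4=0 t=0,i=12
  ...##|#  b3=1 t=0,i=15
  ...#.|#  b2=1 t=4,i=5
  ....#|.  b1=0 t=1,i=11
  .....|#  b0=1 t=4,i=3
  bits 11101101111010110110001101001101 = 3991626573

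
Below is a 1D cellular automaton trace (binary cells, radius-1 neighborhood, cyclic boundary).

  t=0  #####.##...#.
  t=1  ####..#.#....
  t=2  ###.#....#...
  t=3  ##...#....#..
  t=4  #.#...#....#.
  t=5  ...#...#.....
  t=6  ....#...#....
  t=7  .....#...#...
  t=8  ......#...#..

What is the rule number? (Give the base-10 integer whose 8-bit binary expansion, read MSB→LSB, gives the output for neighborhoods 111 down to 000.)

  [7] ### => #  t=0,i=1
  [6] ##. => .  t=0,i=4
  [5] #.# => .  t=0,i=5
  [4] #.. => #  t=0,i=8
  [3] .## => #  t=0,i=0
  [2] .#. => .  t=0,i=11
  [1] ..# => .  t=0,i=10
  [0] ... => .  t=0,i=9
  bits 10011000 = 152

152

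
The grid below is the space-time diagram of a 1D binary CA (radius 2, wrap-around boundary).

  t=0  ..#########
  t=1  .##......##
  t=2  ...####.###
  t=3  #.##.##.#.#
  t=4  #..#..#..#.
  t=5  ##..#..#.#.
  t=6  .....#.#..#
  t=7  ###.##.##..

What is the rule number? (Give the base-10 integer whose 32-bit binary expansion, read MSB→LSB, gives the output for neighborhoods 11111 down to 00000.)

1905863661

  #####|.  b31=0 t=0,i=4
  ####.|#  b30=1 t=0,i=9
  ###.#|#  b29=1 t=2,i=6
  ###..|#  b28=1 t=0,i=10
  ##.##|.  b27=0 t=1,i=0
  ##.#.|.  b26=0 t=3,i=7
  ##..#|.  b25=0 t=0,i=0
  ##...|#  b24=1 t=1,i=3
  #.###|#  b23=1 t=2,i=8
  #.##.|.  b22=0 t=1,i=1
  #.#.#|.  b21=0 t=3,i=8
  #.#..|#  b20=1 t=4,i=0
  #..##|#  b19=1 t=0,i=1
  #..#.|.  b18=0 t=4,i=2
  #...#|.  b17=0 t=2,i=1
  #....|#  b16=1 t=1,i=4
  .####|.  b15=0 t=0,i=3
  .###.|.  b14=0 t=2,i=9
  .##.#|#  b13=1 t=1,i=10
  .##..|.  b12=0 t=1,i=2
  .#.##|#  b11=1 t=3,i=9
  .#.#.|.  b10=0 t=4,i=10
  .#..#|#  b9=1 t=4,i=1
  .#...|#  b8=1 t=6,i=0
  ..###|#  b7=1 t=0,i=2
  ..##.|#  b6=1 t=1,i=9
  ..#.#|#  b5=1 t=4,i=9
  ..#..|.  b4=0 t=4,i=3
  ...##|#  b3=1 t=1,i=8
  ...#.|#  b2=1 t=6,i=4
  ....#|.  b1=0 t=1,i=7
  .....|#  b0=1 t=1,i=5
  bits 01110001100110010010101111101101 = 1905863661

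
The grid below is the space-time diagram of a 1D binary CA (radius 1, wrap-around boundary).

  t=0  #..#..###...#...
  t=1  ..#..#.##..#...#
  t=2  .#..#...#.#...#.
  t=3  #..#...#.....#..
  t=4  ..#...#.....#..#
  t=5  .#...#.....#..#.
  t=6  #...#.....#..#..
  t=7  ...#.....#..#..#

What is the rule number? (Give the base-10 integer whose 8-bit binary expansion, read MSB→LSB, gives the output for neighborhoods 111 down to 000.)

194

  ### -> #   bit 7 = 1  t=0,i=7
  ##. -> #   bit 6 = 1  t=0,i=8
  #.# -> .   bit 5 = 0  t=1,i=6
  #.. -> .   bit 4 = 0  t=0,i=1
  .## -> .   bit 3 = 0  t=0,i=6
  .#. -> .   bit 2 = 0  t=0,i=0
  ..# -> #   bit 1 = 1  t=0,i=2
  ... -> .   bit 0 = 0  t=0,i=10
  bits 11000010 = 194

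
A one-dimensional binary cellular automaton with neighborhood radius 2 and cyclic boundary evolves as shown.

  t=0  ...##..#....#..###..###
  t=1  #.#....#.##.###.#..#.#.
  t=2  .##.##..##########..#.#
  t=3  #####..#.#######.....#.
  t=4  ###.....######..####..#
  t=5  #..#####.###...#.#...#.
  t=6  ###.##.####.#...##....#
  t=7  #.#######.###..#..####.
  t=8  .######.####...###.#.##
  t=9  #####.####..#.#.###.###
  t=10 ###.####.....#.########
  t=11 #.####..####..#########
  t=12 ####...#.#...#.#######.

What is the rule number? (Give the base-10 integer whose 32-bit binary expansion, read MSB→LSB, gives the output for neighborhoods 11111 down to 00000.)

2916740635

  #####|#  b31=1 t=2,i=10
  ####.|.  b30=0 t=2,i=16
  ###.#|#  b29=1 t=1,i=14
  ###..|.  b28=0 t=0,i=17
  ##.##|#  b27=1 t=1,i=11
  ##.#.|#  b26=1 t=1,i=15
  ##..#|.  b25=0 t=0,i=5
  ##...|#  b24=1 t=0,i=0
  #.###|#  b23=1 t=1,i=12
  #.##.|#  b22=1 t=1,i=9
  #.#.#|.  b21=0 t=1,i=0
  #.#..|#  b20=1 t=1,i=2
  #..##|#  b19=1 t=0,i=14
  #..#.|.  b18=0 t=0,i=6
  #...#|.  b17=0 t=0,i=1
  #....|#  b16=1 t=0,i=9
  .####|#  b15=1 t=2,i=9
  .###.|#  b14=1 t=0,i=16
  .##.#|#  b13=1 t=1,i=10
  .##..|.  b12=0 t=0,i=4
  .#.##|#  b11=1 t=1,i=8
  .#.#.|#  b10=1 t=1,i=1
  .#..#|#  b9=1 t=0,i=13
  .#...|.  b8=0 t=0,i=8
  ..###|.  b7=0 t=0,i=15
  ..##.|.  b6=0 t=0,i=3
  ..#.#|.  b5=0 t=1,i=7
  ..#..|#  b4=1 t=0,i=7
  ...##|#  b3=1 t=0,i=2
  ...#.|.  b2=0 t=0,i=11
  ....#|#  b1=1 t=0,i=10
  .....|#  b0=1 t=3,i=18
  bits 10101101110110011110111000011011 = 2916740635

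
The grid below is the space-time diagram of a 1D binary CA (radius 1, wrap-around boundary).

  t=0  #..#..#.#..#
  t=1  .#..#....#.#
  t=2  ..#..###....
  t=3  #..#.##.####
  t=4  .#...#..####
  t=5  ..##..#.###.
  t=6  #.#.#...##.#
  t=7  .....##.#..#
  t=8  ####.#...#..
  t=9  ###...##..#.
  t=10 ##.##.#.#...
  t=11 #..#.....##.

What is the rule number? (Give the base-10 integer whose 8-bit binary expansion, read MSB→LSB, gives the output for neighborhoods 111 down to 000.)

153

  ### -> #   bit 7 = 1  t=2,i=6
  ##. -> .   bit 6 = 0  t=0,i=0
  #.# -> .   bit 5 = 0  t=0,i=7
  #.. -> #   bit 4 = 1  t=0,i=1
  .## -> #   bit 3 = 1  t=0,i=11
  .#. -> .   bit 2 = 0  t=0,i=3
  ..# -> .   bit 1 = 0  t=0,i=2
  ... -> #   bit 0 = 1  t=1,i=6
  bits 10011001 = 153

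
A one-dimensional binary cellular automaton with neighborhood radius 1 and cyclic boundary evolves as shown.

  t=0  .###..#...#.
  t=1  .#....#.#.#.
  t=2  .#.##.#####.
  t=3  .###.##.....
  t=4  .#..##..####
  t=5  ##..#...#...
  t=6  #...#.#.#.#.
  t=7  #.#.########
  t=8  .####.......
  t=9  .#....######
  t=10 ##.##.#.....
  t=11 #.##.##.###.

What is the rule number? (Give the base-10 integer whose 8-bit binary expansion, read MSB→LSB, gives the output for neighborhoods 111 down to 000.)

45

  ### -> .   bit 7 = 0  t=0,i=2
  ##. -> .   bit 6 = 0  t=0,i=3
  #.# -> #   bit 5 = 1  t=1,i=7
  #.. -> .   bit 4 = 0  t=0,i=4
  .## -> #   bit 3 = 1  t=0,i=1
  .#. -> #   bit 2 = 1  t=0,i=6
  ..# -> .   bit 1 = 0  t=0,i=0
  ... -> #   bit 0 = 1  t=0,i=8
  bits 00101101 = 45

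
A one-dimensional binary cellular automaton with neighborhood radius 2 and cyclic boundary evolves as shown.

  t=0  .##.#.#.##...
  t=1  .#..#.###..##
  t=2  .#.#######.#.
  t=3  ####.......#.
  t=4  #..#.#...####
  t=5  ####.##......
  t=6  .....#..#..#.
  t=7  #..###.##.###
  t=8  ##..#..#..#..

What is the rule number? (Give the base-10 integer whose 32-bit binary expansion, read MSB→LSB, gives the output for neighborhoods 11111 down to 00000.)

  nb #####: next=.  (t=2,i=5, bit31=0)
  nb ####.: next=.  (t=2,i=8, bit30=0)
  nb ###.#: next=.  (t=2,i=9, bit29=0)
  nb ###..: next=#  (t=1,i=8, bit28=1)
  nb ##.##: next=.  (t=5,i=4, bit27=0)
  nb ##.#.: next=.  (t=0,i=3, bit26=0)
  nb ##..#: next=#  (t=1,i=9, bit25=1)
  nb ##...: next=.  (t=0,i=10, bit24=0)
  nb #.###: next=#  (t=1,i=6, bit23=1)
  nb #.##.: next=#  (t=0,i=8, bit22=1)
  nb #.#.#: next=#  (t=0,i=4, bit21=1)
  nb #.#..: next=#  (t=1,i=1, bit20=1)
  nb #..##: next=.  (t=1,i=10, bit19=0)
  nb #..#.: next=#  (t=1,i=3, bit18=1)
  nb #...#: next=.  (t=4,i=7, bit17=0)
  nb #....: next=#  (t=0,i=11, bit16=1)
  nb .####: next=.  (t=2,i=4, bit15=0)
  nb .###.: next=#  (t=1,i=7, bit14=1)
  nb .##.#: next=.  (t=0,i=2, bit13=0)
  nb .##..: next=.  (t=0,i=9, bit12=0)
  nb .#.##: next=#  (t=0,i=7, bit11=1)
  nb .#.#.: next=.  (t=0,i=5, bit10=0)
  nb .#..#: next=.  (t=1,i=2, bit9=0)
  nb .#...: next=#  (t=4,i=6, bit8=1)
  nb ..###: next=.  (t=4,i=9, bit7=0)
  nb ..##.: next=#  (t=0,i=1, bit6=1)
  nb ..#.#: next=#  (t=1,i=4, bit5=1)
  nb ..#..: next=#  (t=6,i=5, bit4=1)
  nb ...##: next=.  (t=0,i=0, bit3=0)
  nb ...#.: next=#  (t=3,i=10, bit2=1)
  nb ....#: next=#  (t=0,i=12, bit1=1)
  nb .....: next=.  (t=3,i=6, bit0=0)
  bits 00010010111101010100100101110110 = 318065014

318065014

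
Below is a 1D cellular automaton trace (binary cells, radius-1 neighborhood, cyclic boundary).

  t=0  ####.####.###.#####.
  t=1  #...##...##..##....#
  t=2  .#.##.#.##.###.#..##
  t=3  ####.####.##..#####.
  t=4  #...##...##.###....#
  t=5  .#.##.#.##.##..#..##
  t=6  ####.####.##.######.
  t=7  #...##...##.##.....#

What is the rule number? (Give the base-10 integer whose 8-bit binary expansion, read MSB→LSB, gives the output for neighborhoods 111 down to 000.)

62

  ###|.  b7=0 t=0,i=1
  ##.|.  b6=0 t=0,i=3
  #.#|#  b5=1 t=0,i=4
  #..|#  b4=1 t=1,i=1
  .##|#  b3=1 t=0,i=0
  .#.|#  b2=1 t=2,i=1
  ..#|#  b1=1 t=1,i=3
  ...|.  b0=0 t=1,i=2
  bits 00111110 = 62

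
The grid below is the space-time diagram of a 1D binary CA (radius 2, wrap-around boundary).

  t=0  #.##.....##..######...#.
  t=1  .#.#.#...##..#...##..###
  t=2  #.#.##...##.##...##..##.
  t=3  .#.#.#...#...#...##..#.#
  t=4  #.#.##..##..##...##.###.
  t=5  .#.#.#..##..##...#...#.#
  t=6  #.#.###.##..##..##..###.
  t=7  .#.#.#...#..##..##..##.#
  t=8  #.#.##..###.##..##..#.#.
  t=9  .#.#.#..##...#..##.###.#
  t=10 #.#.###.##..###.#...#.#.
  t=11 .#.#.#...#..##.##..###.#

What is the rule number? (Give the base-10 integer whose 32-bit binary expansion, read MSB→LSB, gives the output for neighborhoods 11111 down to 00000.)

  #####|.  b31=0 t=0,i=15
  ####.|#  b30=1 t=0,i=17
  ###.#|.  b29=0 t=1,i=23
  ###..|#  b28=1 t=0,i=18
  ##.##|.  b27=0 t=2,i=11
  ##.#.|#  b26=1 t=1,i=0
  ##..#|.  b25=0 t=0,i=11
  ##...|.  b24=0 t=0,i=4
  #.###|.  b23=0 t=4,i=20
  #.##.|.  b22=0 t=0,i=2
  #.#.#|.  b21=0 t=0,i=0
  #.#..|#  b20=1 t=1,i=5
  #..##|.  b19=0 t=0,i=12
  #..#.|#  b18=1 t=1,i=12
  #...#|.  b17=0 t=0,i=20
  #....|#  b16=1 t=0,i=5
  .####|.  b15=0 t=0,i=14
  .###.|#  b14=1 t=1,i=22
  .##.#|.  b13=0 t=2,i=10
  .##..|#  b12=1 t=0,i=3
  .#.##|#  b11=1 t=0,i=1
  .#.#.|#  b10=1 t=0,i=23
  .#..#|#  b9=1 t=5,i=6
  .#...|.  b8=0 t=1,i=6
  ..###|#  b7=1 t=0,i=13
  ..##.|#  b6=1 t=0,i=9
  ..#.#|#  b5=1 t=0,i=22
  ..#..|#  b4=1 t=1,i=13
  ...##|.  b3=0 t=0,i=8
  ...#.|#  b2=1 t=0,i=21
  ....#|.  b1=0 t=0,i=7
  .....|.  b0=0 t=0,i=6
  bits 01010100000101010101111011110100 = 1410686708

1410686708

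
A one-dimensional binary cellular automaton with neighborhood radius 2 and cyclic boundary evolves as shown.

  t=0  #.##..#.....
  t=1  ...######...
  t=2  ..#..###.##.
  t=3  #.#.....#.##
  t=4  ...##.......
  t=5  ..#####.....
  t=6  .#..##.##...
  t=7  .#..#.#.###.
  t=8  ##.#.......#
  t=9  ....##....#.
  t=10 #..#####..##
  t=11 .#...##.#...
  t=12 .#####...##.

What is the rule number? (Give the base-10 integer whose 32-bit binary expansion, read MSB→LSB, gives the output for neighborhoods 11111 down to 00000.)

  ##### -> #   bit 31 = 1  t=1,i=5
  ####. -> #   bit 30 = 1  t=1,i=7
  ###.# -> .   bit 29 = 0  t=2,i=7
  ###.. -> .   bit 28 = 0  t=1,i=8
  ##.## -> #   bit 27 = 1  t=2,i=8
  ##.#. -> .   bit 26 = 0  t=3,i=1
  ##..# -> #   bit 25 = 1  t=0,i=4
  ##... -> #   bit 24 = 1  t=1,i=9
  #.### -> .   bit 23 = 0  t=3,i=10
  #.##. -> .   bit 22 = 0  t=0,i=2
  #.#.# -> .   bit 21 = 0  t=7,i=6
  #.#.. -> .   bit 20 = 0  t=3,i=2
  #..## -> .   bit 19 = 0  t=2,i=4
  #..#. -> #   bit 18 = 1  t=0,i=5
  #...# -> #   bit 17 = 1  t=2,i=0
  #.... -> #   bit 16 = 1  t=0,i=8
  .#### -> .   bit 15 = 0  t=1,i=4
  .###. -> .   bit 14 = 0  t=2,i=6
  .##.# -> .   bit 13 = 0  t=6,i=5
  .##.. -> #   bit 12 = 1  t=0,i=3
  .#.## -> .   bit 11 = 0  t=0,i=1
  .#.#. -> .   bit 10 = 0  t=7,i=5
  .#..# -> .   bit 9 = 0  t=2,i=3
  .#... -> #   bit 8 = 1  t=0,i=7
  ..### -> .   bit 7 = 0  t=1,i=3
  ..##. -> #   bit 6 = 1  t=4,i=3
  ..#.# -> .   bit 5 = 0  t=0,i=0
  ..#.. -> #   bit 4 = 1  t=0,i=6
  ...## -> #   bit 3 = 1  t=1,i=2
  ...#. -> .   bit 2 = 0  t=0,i=11
  ....# -> .   bit 1 = 0  t=0,i=10
  ..... -> .   bit 0 = 0  t=0,i=9
  bits 11001011000001110001000101011000 = 3406238040

3406238040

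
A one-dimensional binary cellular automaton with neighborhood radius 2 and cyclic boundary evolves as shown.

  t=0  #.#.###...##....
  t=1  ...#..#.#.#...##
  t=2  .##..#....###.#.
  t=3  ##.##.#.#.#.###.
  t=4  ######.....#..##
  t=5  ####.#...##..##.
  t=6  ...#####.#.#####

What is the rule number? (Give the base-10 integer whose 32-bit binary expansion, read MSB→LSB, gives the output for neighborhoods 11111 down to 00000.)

  nb #####: next=#  (t=4,i=0, bit31=1)
  nb ####.: next=.  (t=4,i=4, bit30=0)
  nb ###.#: next=#  (t=2,i=12, bit29=1)
  nb ###..: next=#  (t=0,i=6, bit28=1)
  nb ##.##: next=#  (t=3,i=2, bit27=1)
  nb ##.#.: next=#  (t=2,i=13, bit26=1)
  nb ##..#: next=#  (t=2,i=3, bit25=1)
  nb ##...: next=.  (t=0,i=7, bit24=0)
  nb #.###: next=.  (t=0,i=4, bit23=0)
  nb #.##.: next=#  (t=3,i=0, bit22=1)
  nb #.#.#: next=.  (t=0,i=2, bit21=0)
  nb #.#..: next=#  (t=1,i=10, bit20=1)
  nb #..##: next=#  (t=2,i=0, bit19=1)
  nb #..#.: next=#  (t=1,i=5, bit18=1)
  nb #...#: next=#  (t=0,i=8, bit17=1)
  nb #....: next=.  (t=0,i=13, bit16=0)
  nb .####: next=.  (t=4,i=15, bit15=0)
  nb .###.: next=.  (t=0,i=5, bit14=0)
  nb .##.#: next=#  (t=3,i=1, bit13=1)
  nb .##..: next=.  (t=0,i=11, bit12=0)
  nb .#.##: next=#  (t=0,i=3, bit11=1)
  nb .#.#.: next=.  (t=0,i=1, bit10=0)
  nb .#..#: next=.  (t=1,i=4, bit9=0)
  nb .#...: next=#  (t=1,i=11, bit8=1)
  nb ..###: next=#  (t=2,i=10, bit7=1)
  nb ..##.: next=#  (t=0,i=10, bit6=1)
  nb ..#.#: next=.  (t=0,i=0, bit5=0)
  nb ..#..: next=.  (t=1,i=3, bit4=0)
  nb ...##: next=.  (t=0,i=9, bit3=0)
  nb ...#.: next=#  (t=0,i=15, bit2=1)
  nb ....#: next=#  (t=0,i=14, bit1=1)
  nb .....: next=.  (t=4,i=8, bit0=0)
  bits 10111110010111100010100111000110 = 3193842118

3193842118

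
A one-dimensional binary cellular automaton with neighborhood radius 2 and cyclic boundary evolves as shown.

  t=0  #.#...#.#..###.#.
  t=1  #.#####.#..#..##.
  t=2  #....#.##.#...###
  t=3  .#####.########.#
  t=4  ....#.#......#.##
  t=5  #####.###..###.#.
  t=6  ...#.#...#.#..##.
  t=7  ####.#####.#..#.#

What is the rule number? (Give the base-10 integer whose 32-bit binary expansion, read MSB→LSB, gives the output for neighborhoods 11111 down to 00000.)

1333207534

  nb #####: next=.  (t=1,i=4, bit31=0)
  nb ####.: next=#  (t=1,i=5, bit30=1)
  nb ###.#: next=.  (t=0,i=13, bit29=0)
  nb ###..: next=.  (t=2,i=0, bit28=0)
  nb ##.##: next=#  (t=3,i=6, bit27=1)
  nb ##.#.: next=#  (t=0,i=14, bit26=1)
  nb ##..#: next=#  (t=5,i=9, bit25=1)
  nb ##...: next=#  (t=2,i=1, bit24=1)
  nb #.###: next=.  (t=1,i=2, bit23=0)
  nb #.##.: next=#  (t=2,i=7, bit22=1)
  nb #.#.#: next=#  (t=0,i=0, bit21=1)
  nb #.#..: next=#  (t=0,i=2, bit20=1)
  nb #..##: next=.  (t=0,i=10, bit19=0)
  nb #..#.: next=#  (t=1,i=10, bit18=1)
  nb #...#: next=#  (t=0,i=4, bit17=1)
  nb #....: next=#  (t=2,i=2, bit16=1)
  nb .####: next=.  (t=1,i=3, bit15=0)
  nb .###.: next=.  (t=0,i=12, bit14=0)
  nb .##.#: next=#  (t=1,i=15, bit13=1)
  nb .##..: next=.  (t=4,i=16, bit12=0)
  nb .#.##: next=.  (t=1,i=1, bit11=0)
  nb .#.#.: next=.  (t=0,i=1, bit10=0)
  nb .#..#: next=.  (t=0,i=9, bit9=0)
  nb .#...: next=#  (t=0,i=3, bit8=1)
  nb ..###: next=#  (t=0,i=11, bit7=1)
  nb ..##.: next=#  (t=1,i=14, bit6=1)
  nb ..#.#: next=#  (t=0,i=6, bit5=1)
  nb ..#..: next=.  (t=1,i=11, bit4=0)
  nb ...##: next=#  (t=2,i=13, bit3=1)
  nb ...#.: next=#  (t=0,i=5, bit2=1)
  nb ....#: next=#  (t=2,i=3, bit1=1)
  nb .....: next=.  (t=4,i=9, bit0=0)
  bits 01001111011101110010000111101110 = 1333207534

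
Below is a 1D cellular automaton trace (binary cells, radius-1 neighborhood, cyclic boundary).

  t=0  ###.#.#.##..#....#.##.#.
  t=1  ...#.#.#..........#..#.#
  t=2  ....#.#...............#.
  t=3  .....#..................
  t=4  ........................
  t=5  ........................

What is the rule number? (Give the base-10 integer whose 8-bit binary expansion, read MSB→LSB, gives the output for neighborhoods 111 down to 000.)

  nb ###: next=.  (t=0,i=1, bit7=0)
  nb ##.: next=.  (t=0,i=2, bit6=0)
  nb #.#: next=#  (t=0,i=3, bit5=1)
  nb #..: next=.  (t=0,i=10, bit4=0)
  nb .##: next=.  (t=0,i=0, bit3=0)
  nb .#.: next=.  (t=0,i=4, bit2=0)
  nb ..#: next=.  (t=0,i=11, bit1=0)
  nb ...: next=.  (t=0,i=14, bit0=0)
  bits 00100000 = 32

32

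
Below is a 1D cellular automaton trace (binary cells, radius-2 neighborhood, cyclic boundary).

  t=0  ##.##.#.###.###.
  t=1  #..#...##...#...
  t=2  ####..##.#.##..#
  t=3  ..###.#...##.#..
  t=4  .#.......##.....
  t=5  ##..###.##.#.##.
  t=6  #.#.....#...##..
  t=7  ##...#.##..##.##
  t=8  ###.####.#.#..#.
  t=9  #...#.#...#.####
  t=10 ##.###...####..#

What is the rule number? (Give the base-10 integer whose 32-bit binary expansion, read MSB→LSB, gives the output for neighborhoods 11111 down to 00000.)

1405357693

  [31] ##### => .  t=2,i=1
  [30] ####. => #  t=2,i=2
  [29] ###.# => .  t=0,i=10
  [28] ###.. => #  t=2,i=3
  [27] ##.## => .  t=0,i=2
  [26] ##.#. => .  t=0,i=5
  [25] ##..# => #  t=2,i=4
  [24] ##... => #  t=1,i=9
  [23] #.### => #  t=0,i=8
  [22] #.##. => #  t=0,i=0
  [21] #.#.# => .  t=0,i=6
  [20] #.#.. => .  t=3,i=6
  [19] #..## => .  t=2,i=5
  [18] #..#. => #  t=1,i=2
  [17] #...# => .  t=1,i=5
  [16] #.... => .  t=3,i=15
  [15] .#### => .  t=2,i=0
  [14] .###. => .  t=0,i=9
  [13] .##.# => .  t=0,i=1
  [12] .##.. => .  t=1,i=8
  [11] .#.## => #  t=0,i=7
  [10] .#.#. => #  t=6,i=1
  [9] .#..# => #  t=1,i=1
  [8] .#... => .  t=1,i=4
  [7] ..### => .  t=2,i=15
  [6] ..##. => #  t=1,i=7
  [5] ..#.# => #  t=6,i=0
  [4] ..#.. => #  t=1,i=0
  [3] ...## => #  t=1,i=6
  [2] ...#. => #  t=1,i=11
  [1] ....# => .  t=3,i=0
  [0] ..... => #  t=4,i=4
  bits 01010011110001000000111001111101 = 1405357693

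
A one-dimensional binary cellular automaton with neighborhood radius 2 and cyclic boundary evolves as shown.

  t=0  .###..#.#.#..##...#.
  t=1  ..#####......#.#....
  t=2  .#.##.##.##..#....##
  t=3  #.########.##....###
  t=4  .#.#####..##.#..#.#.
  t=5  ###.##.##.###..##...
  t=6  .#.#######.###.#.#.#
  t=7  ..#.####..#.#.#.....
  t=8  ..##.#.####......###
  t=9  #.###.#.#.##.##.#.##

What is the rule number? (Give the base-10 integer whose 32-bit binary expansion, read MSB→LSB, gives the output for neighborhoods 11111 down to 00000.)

2672093289

  #####|#  b31=1 t=1,i=4
  ####.|.  b30=0 t=1,i=5
  ###.#|.  b29=0 t=3,i=0
  ###..|#  b28=1 t=0,i=3
  ##.##|#  b27=1 t=2,i=5
  ##.#.|#  b26=1 t=2,i=0
  ##..#|#  b25=1 t=0,i=4
  ##...|#  b24=1 t=0,i=15
  #.###|.  b23=0 t=3,i=2
  #.##.|#  b22=1 t=2,i=3
  #.#.#|.  b21=0 t=0,i=8
  #.#..|.  b20=0 t=0,i=10
  #..##|.  b19=0 t=0,i=0
  #..#.|#  b18=1 t=0,i=5
  #...#|.  b17=0 t=0,i=16
  #....|.  b16=0 t=1,i=8
  .####|#  b15=1 t=1,i=3
  .###.|#  b14=1 t=0,i=2
  .##.#|#  b13=1 t=2,i=4
  .##..|.  b12=0 t=0,i=14
  .#.##|#  b11=1 t=2,i=2
  .#.#.|.  b10=0 t=0,i=7
  .#..#|.  b9=0 t=0,i=11
  .#...|.  b8=0 t=1,i=16
  ..###|.  b7=0 t=0,i=1
  ..##.|#  b6=1 t=0,i=13
  ..#.#|#  b5=1 t=0,i=6
  ..#..|.  b4=0 t=0,i=18
  ...##|#  b3=1 t=1,i=1
  ...#.|.  b2=0 t=0,i=17
  ....#|.  b1=0 t=1,i=0
  .....|#  b0=1 t=1,i=9
  bits 10011111010001001110100001101001 = 2672093289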